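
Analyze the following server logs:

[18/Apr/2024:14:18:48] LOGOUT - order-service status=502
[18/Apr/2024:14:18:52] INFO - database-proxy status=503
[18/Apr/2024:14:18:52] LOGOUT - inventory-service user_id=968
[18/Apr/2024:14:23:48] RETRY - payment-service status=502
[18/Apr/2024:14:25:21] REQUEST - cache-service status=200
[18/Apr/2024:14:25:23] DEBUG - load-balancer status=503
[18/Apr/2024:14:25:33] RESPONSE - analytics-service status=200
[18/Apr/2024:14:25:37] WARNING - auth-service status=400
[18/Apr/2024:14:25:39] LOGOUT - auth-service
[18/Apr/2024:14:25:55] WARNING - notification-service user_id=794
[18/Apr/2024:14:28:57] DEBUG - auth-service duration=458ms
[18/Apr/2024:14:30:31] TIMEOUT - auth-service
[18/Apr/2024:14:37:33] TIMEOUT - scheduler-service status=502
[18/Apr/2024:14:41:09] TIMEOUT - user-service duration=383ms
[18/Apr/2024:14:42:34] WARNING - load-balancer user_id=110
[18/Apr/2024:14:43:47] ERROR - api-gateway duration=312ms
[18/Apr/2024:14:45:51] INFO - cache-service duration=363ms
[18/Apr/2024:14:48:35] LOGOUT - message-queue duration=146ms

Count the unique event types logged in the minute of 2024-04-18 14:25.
5

To count unique event types:

1. Filter events in the minute starting at 2024-04-18 14:25
2. Extract event types from matching entries
3. Count unique types: 5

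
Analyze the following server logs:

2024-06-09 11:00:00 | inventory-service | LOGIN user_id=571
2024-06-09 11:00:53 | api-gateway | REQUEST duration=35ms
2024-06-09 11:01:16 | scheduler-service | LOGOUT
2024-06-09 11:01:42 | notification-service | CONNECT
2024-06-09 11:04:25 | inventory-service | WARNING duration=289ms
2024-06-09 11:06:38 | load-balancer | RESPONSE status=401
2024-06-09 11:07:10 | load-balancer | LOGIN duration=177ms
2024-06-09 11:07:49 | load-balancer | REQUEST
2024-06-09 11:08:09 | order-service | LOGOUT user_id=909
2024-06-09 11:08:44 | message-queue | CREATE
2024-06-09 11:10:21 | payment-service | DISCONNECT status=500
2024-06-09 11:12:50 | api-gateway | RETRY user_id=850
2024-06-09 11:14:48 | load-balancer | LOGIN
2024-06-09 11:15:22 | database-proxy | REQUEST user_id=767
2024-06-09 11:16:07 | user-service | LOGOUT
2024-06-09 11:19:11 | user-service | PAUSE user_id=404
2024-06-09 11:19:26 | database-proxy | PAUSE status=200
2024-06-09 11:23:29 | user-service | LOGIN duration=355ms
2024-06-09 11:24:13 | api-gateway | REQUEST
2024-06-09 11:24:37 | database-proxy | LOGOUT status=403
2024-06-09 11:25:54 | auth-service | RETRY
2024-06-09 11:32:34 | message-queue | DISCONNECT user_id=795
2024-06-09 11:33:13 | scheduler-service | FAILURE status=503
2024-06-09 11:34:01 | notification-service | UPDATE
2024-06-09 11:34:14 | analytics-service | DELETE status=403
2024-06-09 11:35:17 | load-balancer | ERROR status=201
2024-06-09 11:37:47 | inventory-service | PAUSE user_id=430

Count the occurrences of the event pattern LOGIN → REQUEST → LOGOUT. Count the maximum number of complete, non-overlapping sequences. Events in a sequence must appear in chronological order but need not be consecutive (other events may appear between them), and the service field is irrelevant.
4

To count sequences:

1. Look for pattern: LOGIN → REQUEST → LOGOUT
2. Greedily scan the log in chronological order, matching each sequence element in turn (ignoring service)
3. Each time the full pattern completes, increment the count and restart matching from the next event
4. Complete non-overlapping sequences found: 4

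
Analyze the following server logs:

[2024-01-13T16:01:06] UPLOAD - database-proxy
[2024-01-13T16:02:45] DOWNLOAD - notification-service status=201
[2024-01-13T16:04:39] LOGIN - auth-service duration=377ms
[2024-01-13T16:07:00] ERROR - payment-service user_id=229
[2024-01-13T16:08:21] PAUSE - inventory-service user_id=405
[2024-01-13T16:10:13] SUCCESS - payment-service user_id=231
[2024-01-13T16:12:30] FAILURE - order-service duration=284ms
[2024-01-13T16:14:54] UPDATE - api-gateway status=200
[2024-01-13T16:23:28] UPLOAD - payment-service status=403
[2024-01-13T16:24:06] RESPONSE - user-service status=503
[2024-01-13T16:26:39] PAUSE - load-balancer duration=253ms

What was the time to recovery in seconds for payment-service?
193

To calculate recovery time:

1. Find ERROR event for payment-service: 2024-01-13T16:07:00
2. Find next SUCCESS event for payment-service: 2024-01-13T16:10:13
3. Recovery time: 2024-01-13T16:10:13 - 2024-01-13T16:07:00 = 193 seconds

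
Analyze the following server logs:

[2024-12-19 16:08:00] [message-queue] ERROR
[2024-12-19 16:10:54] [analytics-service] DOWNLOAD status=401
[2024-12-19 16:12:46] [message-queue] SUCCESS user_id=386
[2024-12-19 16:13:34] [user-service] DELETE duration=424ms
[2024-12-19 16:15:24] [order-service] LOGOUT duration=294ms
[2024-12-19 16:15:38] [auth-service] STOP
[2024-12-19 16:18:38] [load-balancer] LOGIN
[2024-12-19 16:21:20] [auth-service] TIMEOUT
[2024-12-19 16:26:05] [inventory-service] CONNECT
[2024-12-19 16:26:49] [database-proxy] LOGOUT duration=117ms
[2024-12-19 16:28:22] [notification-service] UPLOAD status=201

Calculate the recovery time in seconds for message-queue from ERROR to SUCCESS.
286

To calculate recovery time:

1. Find ERROR event for message-queue: 2024-12-19 16:08:00
2. Find next SUCCESS event for message-queue: 2024-12-19 16:12:46
3. Recovery time: 2024-12-19 16:12:46 - 2024-12-19 16:08:00 = 286 seconds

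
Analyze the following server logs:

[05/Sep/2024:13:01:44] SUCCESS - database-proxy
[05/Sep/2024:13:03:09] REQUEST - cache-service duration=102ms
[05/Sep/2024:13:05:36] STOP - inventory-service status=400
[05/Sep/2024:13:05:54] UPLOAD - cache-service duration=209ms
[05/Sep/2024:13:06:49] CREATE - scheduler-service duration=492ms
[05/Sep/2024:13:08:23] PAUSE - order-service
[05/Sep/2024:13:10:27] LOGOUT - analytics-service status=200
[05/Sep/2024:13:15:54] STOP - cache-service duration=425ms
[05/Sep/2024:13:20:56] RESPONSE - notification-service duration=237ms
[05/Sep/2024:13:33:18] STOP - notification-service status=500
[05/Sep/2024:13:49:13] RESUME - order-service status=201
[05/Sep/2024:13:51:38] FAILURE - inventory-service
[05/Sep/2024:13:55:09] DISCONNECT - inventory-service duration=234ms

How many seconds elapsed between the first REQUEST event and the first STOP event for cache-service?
765

To find the time between events:

1. Locate the first REQUEST event for cache-service: 05/Sep/2024:13:03:09
2. Locate the first STOP event for cache-service: 05/Sep/2024:13:15:54
3. Calculate the difference: 05/Sep/2024:13:15:54 - 05/Sep/2024:13:03:09 = 765 seconds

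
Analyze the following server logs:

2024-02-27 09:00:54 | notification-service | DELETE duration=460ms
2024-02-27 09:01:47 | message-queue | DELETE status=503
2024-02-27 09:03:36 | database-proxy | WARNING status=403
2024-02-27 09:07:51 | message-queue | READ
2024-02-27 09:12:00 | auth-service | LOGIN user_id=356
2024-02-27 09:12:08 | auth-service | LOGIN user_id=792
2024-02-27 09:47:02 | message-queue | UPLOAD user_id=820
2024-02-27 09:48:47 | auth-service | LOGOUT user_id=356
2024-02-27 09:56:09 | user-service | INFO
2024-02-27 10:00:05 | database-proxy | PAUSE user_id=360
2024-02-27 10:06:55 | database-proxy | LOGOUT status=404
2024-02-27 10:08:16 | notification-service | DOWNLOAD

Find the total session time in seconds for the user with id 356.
2207

To calculate session duration:

1. Find LOGIN event for user_id=356: 2024-02-27 09:12:00
2. Find LOGOUT event for user_id=356: 2024-02-27 09:48:47
3. Session duration: 2024-02-27 09:48:47 - 2024-02-27 09:12:00 = 2207 seconds (36 minutes)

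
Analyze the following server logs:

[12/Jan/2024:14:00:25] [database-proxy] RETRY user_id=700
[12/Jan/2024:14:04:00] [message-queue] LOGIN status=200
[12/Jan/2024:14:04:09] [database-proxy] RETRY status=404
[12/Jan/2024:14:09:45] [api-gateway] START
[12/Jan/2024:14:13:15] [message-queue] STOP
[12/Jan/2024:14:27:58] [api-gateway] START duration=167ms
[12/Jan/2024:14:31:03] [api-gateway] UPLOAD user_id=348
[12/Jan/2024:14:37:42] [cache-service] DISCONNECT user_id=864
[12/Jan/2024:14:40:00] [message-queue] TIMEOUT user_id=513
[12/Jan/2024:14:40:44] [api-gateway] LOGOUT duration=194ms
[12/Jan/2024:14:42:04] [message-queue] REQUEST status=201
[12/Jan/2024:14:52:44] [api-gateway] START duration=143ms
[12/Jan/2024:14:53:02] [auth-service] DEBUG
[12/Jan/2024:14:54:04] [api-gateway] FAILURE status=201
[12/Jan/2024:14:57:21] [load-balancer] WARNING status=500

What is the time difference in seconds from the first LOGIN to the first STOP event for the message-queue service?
555

To find the time between events:

1. Locate the first LOGIN event for message-queue: 12/Jan/2024:14:04:00
2. Locate the first STOP event for message-queue: 12/Jan/2024:14:13:15
3. Calculate the difference: 12/Jan/2024:14:13:15 - 12/Jan/2024:14:04:00 = 555 seconds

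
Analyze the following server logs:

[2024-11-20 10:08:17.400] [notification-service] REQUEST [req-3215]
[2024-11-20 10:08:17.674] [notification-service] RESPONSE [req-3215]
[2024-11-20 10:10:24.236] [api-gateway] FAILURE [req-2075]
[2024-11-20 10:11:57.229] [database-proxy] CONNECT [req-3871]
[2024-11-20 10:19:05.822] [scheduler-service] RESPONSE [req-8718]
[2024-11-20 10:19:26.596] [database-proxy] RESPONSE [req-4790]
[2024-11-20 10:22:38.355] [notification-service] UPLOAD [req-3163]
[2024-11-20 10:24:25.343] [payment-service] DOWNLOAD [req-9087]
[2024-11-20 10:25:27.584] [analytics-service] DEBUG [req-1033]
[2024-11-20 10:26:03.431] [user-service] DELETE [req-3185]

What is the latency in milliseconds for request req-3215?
274

To calculate latency:

1. Find REQUEST with id req-3215: 2024-11-20 10:08:17.400
2. Find RESPONSE with id req-3215: 2024-11-20 10:08:17.674
3. Latency: 2024-11-20 10:08:17.674 - 2024-11-20 10:08:17.400 = 274ms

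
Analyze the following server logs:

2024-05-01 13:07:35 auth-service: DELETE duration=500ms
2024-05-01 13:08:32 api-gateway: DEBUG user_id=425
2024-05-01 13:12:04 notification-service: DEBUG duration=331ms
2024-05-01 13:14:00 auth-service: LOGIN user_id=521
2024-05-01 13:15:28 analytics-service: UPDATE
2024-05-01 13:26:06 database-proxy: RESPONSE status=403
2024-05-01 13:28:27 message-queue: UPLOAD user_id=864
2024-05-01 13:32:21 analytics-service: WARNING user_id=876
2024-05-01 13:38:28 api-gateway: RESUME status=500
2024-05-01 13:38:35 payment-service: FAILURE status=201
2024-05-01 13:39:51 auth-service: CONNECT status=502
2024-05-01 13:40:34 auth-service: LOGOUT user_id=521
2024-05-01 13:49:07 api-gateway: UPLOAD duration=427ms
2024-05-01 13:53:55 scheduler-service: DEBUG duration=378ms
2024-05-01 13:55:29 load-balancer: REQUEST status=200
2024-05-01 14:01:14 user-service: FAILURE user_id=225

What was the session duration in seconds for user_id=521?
1594

To calculate session duration:

1. Find LOGIN event for user_id=521: 2024-05-01 13:14:00
2. Find LOGOUT event for user_id=521: 2024-05-01 13:40:34
3. Session duration: 2024-05-01 13:40:34 - 2024-05-01 13:14:00 = 1594 seconds (26 minutes)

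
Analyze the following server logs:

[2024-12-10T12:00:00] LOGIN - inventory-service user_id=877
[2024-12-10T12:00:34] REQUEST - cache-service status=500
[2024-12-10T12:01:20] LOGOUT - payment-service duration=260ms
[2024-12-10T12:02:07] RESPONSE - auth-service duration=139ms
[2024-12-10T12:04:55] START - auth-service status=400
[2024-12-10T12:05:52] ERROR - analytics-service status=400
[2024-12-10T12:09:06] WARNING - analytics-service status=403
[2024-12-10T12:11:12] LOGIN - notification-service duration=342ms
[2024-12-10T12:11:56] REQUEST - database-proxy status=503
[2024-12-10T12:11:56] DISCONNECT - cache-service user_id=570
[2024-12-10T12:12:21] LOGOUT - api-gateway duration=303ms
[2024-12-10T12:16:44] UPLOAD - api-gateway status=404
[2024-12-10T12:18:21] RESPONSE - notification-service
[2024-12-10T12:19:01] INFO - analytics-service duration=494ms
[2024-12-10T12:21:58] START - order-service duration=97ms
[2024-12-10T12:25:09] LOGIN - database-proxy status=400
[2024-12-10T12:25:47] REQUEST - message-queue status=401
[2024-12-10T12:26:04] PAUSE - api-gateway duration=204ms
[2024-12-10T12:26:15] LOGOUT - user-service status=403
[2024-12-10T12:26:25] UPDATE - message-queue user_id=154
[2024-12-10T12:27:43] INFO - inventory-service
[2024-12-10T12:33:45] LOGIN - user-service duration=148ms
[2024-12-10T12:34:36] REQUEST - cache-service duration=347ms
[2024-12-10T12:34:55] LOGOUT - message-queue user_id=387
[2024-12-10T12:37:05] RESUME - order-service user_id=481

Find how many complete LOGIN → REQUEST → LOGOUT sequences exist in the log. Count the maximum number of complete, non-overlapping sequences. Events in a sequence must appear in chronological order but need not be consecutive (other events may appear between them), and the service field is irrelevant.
4

To count sequences:

1. Look for pattern: LOGIN → REQUEST → LOGOUT
2. Greedily scan the log in chronological order, matching each sequence element in turn (ignoring service)
3. Each time the full pattern completes, increment the count and restart matching from the next event
4. Complete non-overlapping sequences found: 4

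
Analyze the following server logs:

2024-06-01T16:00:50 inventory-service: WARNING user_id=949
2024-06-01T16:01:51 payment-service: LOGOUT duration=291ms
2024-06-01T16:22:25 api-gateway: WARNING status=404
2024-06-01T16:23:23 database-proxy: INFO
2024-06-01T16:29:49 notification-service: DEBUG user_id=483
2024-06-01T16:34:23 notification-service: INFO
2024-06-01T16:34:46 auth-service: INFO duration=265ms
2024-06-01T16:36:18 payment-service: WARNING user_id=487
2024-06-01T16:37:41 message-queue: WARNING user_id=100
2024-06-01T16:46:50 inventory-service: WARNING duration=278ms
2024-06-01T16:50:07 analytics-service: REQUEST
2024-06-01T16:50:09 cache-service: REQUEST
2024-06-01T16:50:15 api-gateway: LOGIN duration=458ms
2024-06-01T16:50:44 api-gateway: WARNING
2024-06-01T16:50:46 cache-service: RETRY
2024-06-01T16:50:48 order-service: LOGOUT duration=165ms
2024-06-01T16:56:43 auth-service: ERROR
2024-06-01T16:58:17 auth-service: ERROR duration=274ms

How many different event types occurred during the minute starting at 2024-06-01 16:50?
5

To count unique event types:

1. Filter events in the minute starting at 2024-06-01 16:50
2. Extract event types from matching entries
3. Count unique types: 5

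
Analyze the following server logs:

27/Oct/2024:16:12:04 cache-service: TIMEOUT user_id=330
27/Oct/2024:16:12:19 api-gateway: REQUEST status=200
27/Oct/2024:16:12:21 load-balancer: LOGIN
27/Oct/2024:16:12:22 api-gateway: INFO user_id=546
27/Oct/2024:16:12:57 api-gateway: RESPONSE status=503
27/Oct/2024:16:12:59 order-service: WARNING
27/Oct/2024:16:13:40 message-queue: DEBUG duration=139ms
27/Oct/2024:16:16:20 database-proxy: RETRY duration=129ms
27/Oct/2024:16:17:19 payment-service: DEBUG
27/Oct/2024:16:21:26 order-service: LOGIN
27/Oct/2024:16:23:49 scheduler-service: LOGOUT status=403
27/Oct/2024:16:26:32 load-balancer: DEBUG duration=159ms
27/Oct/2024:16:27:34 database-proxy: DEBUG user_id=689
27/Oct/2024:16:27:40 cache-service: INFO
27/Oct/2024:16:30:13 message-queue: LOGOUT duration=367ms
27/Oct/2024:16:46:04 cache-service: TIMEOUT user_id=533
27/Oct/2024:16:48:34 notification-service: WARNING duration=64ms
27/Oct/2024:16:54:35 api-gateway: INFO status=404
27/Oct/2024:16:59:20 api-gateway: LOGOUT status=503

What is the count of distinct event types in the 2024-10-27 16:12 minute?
6

To count unique event types:

1. Filter events in the minute starting at 2024-10-27 16:12
2. Extract event types from matching entries
3. Count unique types: 6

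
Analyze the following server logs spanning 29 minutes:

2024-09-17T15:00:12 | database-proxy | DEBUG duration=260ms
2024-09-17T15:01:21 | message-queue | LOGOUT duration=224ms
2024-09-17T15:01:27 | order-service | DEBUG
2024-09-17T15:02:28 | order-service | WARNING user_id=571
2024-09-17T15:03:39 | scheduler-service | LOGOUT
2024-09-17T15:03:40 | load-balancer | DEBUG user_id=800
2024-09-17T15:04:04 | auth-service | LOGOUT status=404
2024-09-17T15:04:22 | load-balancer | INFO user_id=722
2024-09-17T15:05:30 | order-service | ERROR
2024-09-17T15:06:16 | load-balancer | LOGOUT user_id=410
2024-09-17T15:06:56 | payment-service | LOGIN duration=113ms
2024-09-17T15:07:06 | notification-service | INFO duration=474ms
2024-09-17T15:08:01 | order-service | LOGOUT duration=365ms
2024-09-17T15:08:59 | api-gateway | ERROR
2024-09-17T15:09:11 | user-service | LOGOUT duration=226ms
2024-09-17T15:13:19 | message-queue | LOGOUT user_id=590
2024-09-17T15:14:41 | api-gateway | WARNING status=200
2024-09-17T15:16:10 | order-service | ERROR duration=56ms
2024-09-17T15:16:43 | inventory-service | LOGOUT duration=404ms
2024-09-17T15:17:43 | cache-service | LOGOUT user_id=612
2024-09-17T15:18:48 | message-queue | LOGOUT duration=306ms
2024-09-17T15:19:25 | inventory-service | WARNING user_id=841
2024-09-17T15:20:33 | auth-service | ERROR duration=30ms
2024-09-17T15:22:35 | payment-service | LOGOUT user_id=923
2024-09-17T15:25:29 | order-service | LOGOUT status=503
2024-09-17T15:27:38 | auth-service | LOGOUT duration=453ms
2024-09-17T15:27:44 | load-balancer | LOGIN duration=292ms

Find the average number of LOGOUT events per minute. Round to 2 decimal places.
0.45

To calculate the rate:

1. Count total LOGOUT events: 13
2. Total time period: 29 minutes
3. Rate = 13 / 29 = 0.45 events per minute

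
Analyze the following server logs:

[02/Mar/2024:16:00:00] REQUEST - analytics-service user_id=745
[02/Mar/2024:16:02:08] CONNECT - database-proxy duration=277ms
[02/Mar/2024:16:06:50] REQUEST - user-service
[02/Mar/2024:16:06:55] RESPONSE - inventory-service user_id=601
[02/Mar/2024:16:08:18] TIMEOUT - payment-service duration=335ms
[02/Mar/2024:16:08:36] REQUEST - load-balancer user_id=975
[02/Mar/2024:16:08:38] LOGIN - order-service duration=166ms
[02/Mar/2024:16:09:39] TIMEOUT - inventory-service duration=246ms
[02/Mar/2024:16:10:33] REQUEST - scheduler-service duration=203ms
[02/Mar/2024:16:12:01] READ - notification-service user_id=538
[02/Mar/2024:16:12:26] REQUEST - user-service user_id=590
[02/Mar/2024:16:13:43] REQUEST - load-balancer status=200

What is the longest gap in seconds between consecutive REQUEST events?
410

To find the longest gap:

1. Extract all REQUEST events in chronological order
2. Calculate time differences between consecutive events
3. Find the maximum difference
4. Longest gap: 410 seconds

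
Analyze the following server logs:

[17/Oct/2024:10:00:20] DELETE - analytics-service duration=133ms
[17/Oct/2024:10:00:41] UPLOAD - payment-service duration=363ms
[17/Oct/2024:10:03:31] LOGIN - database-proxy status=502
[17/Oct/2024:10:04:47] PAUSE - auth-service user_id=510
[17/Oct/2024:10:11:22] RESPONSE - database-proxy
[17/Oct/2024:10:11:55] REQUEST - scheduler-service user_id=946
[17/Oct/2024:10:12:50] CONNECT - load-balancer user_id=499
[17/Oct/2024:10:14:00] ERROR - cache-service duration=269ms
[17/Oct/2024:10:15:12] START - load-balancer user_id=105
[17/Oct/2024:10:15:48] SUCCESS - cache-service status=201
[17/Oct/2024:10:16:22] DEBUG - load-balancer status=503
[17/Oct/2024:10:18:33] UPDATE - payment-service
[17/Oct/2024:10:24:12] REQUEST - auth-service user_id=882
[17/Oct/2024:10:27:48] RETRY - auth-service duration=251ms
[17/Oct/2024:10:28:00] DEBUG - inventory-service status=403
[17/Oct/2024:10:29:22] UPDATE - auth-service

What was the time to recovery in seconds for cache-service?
108

To calculate recovery time:

1. Find ERROR event for cache-service: 17/Oct/2024:10:14:00
2. Find next SUCCESS event for cache-service: 17/Oct/2024:10:15:48
3. Recovery time: 17/Oct/2024:10:15:48 - 17/Oct/2024:10:14:00 = 108 seconds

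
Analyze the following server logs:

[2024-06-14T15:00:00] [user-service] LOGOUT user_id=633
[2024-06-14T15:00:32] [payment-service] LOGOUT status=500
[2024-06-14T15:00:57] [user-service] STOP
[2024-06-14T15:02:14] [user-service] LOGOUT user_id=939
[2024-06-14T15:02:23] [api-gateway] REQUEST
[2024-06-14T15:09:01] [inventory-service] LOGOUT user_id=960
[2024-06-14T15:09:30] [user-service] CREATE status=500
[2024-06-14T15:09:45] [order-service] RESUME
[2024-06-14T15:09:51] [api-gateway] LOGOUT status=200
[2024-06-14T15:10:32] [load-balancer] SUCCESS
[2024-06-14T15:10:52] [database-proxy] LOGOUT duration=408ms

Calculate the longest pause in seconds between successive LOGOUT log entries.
407

To find the longest gap:

1. Extract all LOGOUT events in chronological order
2. Calculate time differences between consecutive events
3. Find the maximum difference
4. Longest gap: 407 seconds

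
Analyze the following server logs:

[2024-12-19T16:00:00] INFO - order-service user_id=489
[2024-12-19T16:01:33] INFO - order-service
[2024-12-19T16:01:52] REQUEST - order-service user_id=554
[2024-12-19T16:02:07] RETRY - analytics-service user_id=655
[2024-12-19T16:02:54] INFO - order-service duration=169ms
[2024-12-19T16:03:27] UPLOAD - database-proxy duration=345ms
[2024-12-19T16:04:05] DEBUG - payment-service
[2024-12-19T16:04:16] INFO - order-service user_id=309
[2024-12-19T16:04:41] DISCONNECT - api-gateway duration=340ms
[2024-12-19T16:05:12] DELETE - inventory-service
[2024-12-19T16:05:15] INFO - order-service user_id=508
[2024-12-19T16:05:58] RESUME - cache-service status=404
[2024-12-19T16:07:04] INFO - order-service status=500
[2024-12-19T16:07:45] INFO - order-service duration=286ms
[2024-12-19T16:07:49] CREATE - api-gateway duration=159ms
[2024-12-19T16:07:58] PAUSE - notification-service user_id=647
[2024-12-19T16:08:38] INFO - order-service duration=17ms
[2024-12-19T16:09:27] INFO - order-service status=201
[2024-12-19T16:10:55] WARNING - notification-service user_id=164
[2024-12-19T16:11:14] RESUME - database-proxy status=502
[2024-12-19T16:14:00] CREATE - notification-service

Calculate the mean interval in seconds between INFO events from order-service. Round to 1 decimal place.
70.9

To calculate average interval:

1. Find all INFO events for order-service in order
2. Calculate time gaps between consecutive events
3. Compute mean of gaps: 567 / 8 = 70.9 seconds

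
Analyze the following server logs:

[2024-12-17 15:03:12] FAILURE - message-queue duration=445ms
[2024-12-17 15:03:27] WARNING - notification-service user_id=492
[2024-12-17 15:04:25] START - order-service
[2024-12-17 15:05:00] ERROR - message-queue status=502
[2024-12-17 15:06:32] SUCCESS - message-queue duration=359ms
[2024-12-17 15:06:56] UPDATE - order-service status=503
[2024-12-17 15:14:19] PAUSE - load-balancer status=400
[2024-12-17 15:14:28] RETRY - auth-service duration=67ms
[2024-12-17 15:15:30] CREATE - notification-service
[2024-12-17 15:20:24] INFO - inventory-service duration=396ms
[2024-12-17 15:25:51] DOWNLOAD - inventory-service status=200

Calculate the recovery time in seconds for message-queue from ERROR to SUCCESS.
92

To calculate recovery time:

1. Find ERROR event for message-queue: 2024-12-17 15:05:00
2. Find next SUCCESS event for message-queue: 2024-12-17 15:06:32
3. Recovery time: 2024-12-17 15:06:32 - 2024-12-17 15:05:00 = 92 seconds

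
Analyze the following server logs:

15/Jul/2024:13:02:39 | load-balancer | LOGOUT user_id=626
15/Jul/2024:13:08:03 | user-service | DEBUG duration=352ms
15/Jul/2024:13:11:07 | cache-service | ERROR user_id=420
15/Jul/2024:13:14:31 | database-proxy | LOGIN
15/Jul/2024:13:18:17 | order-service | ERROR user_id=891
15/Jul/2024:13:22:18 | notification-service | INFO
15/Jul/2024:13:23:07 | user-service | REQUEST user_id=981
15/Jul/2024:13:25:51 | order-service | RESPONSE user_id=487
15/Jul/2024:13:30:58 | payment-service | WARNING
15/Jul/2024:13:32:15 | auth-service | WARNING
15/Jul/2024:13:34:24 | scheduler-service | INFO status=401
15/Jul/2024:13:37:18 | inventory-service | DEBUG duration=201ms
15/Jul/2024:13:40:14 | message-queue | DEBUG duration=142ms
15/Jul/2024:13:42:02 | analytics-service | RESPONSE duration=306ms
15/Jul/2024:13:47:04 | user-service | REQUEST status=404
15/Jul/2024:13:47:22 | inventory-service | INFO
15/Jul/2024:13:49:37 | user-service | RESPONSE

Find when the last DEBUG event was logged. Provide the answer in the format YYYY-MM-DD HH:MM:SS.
2024-07-15 13:40:14

To find the last event:

1. Filter for all DEBUG events
2. Sort by timestamp
3. Select the last one
4. Timestamp: 2024-07-15 13:40:14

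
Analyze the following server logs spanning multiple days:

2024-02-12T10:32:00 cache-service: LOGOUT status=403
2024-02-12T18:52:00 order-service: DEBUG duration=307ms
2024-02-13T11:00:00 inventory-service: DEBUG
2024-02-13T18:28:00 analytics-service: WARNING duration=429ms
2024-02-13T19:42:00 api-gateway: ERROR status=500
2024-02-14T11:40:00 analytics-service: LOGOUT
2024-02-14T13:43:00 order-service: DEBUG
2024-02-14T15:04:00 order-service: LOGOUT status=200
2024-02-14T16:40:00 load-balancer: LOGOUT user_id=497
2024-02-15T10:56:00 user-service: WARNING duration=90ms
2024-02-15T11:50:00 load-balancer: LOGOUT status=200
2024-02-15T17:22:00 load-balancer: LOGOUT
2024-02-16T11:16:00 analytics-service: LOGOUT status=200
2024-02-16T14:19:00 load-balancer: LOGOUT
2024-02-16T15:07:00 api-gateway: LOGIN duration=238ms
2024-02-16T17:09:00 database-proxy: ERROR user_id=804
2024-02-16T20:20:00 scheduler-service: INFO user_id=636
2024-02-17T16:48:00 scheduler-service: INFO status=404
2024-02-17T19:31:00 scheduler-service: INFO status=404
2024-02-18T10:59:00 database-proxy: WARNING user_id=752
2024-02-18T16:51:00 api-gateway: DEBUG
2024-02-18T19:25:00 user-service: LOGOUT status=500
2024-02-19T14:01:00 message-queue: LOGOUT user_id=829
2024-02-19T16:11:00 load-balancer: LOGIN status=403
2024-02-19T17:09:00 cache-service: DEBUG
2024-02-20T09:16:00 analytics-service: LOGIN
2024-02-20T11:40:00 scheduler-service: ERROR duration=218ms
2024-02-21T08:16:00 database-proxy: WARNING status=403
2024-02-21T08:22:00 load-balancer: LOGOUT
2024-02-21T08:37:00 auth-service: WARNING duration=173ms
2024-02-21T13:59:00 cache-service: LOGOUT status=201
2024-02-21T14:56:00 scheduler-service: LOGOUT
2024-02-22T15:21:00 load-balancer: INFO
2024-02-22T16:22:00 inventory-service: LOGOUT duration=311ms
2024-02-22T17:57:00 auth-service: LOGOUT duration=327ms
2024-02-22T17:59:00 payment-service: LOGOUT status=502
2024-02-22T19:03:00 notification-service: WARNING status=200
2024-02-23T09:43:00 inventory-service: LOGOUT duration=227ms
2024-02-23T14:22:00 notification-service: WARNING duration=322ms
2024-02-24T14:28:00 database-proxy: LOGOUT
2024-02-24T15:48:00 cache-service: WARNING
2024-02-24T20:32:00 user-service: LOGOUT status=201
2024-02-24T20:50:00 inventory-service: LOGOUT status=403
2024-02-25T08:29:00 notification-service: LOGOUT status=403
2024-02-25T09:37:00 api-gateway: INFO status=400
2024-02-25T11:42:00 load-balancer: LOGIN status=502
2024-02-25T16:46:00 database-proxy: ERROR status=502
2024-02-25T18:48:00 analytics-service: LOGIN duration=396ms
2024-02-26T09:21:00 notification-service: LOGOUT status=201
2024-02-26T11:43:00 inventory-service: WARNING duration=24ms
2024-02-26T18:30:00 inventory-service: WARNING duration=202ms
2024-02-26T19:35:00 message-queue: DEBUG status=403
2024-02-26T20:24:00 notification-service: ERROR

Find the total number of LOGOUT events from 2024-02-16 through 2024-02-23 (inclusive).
11

To filter by date range:

1. Date range: 2024-02-16 through 2024-02-23, both dates inclusive
2. Filter for LOGOUT events whose date falls in this range
3. Count matching events: 11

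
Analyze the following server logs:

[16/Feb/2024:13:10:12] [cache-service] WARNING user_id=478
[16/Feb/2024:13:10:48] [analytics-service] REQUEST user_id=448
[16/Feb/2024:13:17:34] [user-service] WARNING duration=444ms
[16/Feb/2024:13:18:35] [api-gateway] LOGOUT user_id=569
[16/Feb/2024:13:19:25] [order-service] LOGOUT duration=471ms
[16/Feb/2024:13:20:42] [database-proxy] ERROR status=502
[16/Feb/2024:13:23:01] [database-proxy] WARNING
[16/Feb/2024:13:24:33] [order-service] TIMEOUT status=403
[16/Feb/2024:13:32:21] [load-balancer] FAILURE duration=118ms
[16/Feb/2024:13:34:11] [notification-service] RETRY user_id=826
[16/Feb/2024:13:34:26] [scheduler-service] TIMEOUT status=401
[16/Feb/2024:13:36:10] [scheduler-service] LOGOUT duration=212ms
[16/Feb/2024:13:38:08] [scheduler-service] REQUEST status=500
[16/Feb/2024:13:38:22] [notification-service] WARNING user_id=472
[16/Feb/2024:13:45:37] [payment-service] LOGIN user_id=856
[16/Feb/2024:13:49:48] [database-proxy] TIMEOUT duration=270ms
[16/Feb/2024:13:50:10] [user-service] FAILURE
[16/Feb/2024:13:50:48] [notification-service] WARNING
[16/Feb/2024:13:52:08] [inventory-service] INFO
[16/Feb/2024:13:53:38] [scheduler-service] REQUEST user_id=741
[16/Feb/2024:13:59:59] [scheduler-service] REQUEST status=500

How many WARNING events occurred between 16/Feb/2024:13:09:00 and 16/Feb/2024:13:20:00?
2

To count events in the time window:

1. Window boundaries: 16/Feb/2024:13:09:00 to 16/Feb/2024:13:20:00
2. Filter for WARNING events within this window
3. Count matching events: 2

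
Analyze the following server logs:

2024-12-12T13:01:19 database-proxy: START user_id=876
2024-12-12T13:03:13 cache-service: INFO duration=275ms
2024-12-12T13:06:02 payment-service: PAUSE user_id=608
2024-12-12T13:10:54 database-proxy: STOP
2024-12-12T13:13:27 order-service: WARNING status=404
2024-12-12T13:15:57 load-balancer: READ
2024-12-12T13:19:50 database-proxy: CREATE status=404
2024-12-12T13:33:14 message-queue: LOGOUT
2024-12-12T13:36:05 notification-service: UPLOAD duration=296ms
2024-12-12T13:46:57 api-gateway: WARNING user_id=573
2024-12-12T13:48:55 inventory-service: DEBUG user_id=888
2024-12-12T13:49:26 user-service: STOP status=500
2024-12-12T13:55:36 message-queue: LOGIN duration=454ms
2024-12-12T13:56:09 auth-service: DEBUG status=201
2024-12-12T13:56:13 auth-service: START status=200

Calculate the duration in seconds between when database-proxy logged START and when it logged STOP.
575

To find the time between events:

1. Locate the first START event for database-proxy: 2024-12-12T13:01:19
2. Locate the first STOP event for database-proxy: 2024-12-12T13:10:54
3. Calculate the difference: 2024-12-12T13:10:54 - 2024-12-12T13:01:19 = 575 seconds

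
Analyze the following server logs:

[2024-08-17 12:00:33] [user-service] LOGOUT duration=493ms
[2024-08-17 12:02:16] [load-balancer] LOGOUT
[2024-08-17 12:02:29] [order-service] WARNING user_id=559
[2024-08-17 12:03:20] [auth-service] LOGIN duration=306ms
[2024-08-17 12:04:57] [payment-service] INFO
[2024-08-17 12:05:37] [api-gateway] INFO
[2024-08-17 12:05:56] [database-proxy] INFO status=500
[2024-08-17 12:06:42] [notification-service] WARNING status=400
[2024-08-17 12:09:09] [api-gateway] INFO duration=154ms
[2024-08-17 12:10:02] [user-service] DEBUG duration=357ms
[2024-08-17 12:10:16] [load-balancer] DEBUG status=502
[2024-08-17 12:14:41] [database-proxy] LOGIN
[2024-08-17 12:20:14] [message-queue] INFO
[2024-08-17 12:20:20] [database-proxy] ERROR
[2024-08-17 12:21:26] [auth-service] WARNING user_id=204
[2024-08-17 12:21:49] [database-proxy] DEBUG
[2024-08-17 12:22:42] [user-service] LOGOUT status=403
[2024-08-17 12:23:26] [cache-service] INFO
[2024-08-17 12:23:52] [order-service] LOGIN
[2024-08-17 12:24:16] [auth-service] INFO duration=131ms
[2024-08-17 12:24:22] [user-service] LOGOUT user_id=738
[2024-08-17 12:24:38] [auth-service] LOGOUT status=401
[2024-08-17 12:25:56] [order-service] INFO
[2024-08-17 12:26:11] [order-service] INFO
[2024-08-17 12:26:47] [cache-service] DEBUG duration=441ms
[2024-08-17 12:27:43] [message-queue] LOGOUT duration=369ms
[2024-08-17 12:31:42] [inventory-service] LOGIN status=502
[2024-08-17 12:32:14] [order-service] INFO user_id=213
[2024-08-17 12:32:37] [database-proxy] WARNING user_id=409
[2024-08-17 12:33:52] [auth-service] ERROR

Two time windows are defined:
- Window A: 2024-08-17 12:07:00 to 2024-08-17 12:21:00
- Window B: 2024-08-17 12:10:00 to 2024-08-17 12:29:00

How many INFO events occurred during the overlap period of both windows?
1

To find overlap events:

1. Window A: 2024-08-17 12:07:00 to 2024-08-17 12:21:00
2. Window B: 2024-08-17 12:10:00 to 2024-08-17 12:29:00
3. Overlap period: 2024-08-17 12:10:00 to 2024-08-17 12:21:00
4. Count INFO events in overlap: 1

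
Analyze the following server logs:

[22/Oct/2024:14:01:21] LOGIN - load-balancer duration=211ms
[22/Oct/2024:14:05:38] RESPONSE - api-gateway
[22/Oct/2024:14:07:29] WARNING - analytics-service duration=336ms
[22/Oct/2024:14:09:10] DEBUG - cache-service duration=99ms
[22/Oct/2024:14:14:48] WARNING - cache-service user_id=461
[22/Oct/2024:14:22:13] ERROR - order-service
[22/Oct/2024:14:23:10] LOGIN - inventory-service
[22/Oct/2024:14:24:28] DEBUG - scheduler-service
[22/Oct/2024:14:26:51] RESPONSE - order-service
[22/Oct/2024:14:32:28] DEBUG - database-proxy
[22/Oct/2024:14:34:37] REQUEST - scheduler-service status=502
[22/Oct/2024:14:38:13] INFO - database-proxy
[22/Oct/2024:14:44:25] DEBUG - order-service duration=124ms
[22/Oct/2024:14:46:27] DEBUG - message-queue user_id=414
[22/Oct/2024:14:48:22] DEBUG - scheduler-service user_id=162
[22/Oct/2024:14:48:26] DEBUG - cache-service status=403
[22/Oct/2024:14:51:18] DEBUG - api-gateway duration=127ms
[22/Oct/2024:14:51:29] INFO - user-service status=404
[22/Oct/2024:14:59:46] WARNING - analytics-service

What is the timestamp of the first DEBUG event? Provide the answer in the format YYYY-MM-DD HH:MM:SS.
2024-10-22 14:09:10

To find the first event:

1. Filter for all DEBUG events
2. Sort by timestamp
3. Select the first one
4. Timestamp: 2024-10-22 14:09:10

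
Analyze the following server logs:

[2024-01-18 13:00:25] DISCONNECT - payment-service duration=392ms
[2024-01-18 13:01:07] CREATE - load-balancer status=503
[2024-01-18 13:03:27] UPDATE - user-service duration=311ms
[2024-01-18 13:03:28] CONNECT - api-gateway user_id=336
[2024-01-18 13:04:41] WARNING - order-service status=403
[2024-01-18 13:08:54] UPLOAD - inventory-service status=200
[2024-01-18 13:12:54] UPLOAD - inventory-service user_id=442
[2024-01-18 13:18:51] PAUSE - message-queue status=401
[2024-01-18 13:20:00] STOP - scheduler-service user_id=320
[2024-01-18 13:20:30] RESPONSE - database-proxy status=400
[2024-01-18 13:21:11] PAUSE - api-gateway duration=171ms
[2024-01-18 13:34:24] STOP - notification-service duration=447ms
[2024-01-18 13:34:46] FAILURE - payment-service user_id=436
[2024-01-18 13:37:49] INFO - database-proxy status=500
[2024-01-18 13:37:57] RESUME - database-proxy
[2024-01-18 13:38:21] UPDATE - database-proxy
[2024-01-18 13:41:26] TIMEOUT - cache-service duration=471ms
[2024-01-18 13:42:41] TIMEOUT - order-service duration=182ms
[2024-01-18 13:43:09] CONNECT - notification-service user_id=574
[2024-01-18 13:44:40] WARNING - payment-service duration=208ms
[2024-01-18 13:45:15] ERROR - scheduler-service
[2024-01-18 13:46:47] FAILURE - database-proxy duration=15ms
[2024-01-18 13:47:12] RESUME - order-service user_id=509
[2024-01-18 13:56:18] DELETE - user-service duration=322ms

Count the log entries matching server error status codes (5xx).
2

To find matching entries:

1. Pattern to match: server error status codes (5xx)
2. Scan each log entry for the pattern
3. Count matches: 2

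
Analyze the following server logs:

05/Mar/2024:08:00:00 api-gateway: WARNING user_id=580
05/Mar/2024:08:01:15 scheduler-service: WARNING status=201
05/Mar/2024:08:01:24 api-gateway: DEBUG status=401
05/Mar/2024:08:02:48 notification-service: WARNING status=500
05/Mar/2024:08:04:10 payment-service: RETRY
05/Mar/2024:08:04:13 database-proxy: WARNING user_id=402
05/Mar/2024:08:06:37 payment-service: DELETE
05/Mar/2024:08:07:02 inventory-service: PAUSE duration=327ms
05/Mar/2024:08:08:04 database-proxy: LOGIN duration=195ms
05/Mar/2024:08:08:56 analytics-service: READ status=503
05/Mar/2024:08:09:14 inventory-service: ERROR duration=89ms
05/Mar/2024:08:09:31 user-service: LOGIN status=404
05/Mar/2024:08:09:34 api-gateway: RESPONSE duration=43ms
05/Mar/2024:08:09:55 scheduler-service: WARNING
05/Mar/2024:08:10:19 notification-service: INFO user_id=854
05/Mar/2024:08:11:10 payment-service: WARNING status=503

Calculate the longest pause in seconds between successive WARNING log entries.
342

To find the longest gap:

1. Extract all WARNING events in chronological order
2. Calculate time differences between consecutive events
3. Find the maximum difference
4. Longest gap: 342 seconds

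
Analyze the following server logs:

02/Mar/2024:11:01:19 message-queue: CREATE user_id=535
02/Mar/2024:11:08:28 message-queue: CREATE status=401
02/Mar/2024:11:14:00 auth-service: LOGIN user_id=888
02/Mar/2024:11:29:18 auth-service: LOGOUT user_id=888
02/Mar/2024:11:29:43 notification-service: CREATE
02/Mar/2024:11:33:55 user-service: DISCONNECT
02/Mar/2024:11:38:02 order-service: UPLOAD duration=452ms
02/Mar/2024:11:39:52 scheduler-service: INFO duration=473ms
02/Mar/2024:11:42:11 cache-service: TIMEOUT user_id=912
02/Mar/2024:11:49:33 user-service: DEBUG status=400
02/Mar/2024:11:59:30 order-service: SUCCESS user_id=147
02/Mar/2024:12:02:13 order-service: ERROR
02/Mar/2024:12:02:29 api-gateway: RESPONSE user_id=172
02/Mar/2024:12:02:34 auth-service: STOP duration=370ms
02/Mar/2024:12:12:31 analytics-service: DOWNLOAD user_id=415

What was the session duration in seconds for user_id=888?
918

To calculate session duration:

1. Find LOGIN event for user_id=888: 02/Mar/2024:11:14:00
2. Find LOGOUT event for user_id=888: 02/Mar/2024:11:29:18
3. Session duration: 02/Mar/2024:11:29:18 - 02/Mar/2024:11:14:00 = 918 seconds (15 minutes)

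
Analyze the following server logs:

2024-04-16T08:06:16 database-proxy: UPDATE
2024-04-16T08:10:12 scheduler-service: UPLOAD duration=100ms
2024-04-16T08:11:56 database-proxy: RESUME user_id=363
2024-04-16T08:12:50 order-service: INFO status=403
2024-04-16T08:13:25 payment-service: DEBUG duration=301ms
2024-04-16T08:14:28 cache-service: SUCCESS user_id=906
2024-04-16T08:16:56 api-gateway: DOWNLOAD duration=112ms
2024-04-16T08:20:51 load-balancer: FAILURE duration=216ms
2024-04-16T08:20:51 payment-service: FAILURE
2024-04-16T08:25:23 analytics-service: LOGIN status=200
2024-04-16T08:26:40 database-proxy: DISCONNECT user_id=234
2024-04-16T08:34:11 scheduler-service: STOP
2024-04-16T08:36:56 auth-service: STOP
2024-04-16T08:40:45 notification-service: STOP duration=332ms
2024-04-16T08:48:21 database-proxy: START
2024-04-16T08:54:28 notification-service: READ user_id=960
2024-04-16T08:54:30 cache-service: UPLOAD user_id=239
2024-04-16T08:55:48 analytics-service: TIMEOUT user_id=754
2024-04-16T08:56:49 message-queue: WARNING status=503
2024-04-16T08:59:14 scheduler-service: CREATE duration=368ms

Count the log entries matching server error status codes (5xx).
1

To find matching entries:

1. Pattern to match: server error status codes (5xx)
2. Scan each log entry for the pattern
3. Count matches: 1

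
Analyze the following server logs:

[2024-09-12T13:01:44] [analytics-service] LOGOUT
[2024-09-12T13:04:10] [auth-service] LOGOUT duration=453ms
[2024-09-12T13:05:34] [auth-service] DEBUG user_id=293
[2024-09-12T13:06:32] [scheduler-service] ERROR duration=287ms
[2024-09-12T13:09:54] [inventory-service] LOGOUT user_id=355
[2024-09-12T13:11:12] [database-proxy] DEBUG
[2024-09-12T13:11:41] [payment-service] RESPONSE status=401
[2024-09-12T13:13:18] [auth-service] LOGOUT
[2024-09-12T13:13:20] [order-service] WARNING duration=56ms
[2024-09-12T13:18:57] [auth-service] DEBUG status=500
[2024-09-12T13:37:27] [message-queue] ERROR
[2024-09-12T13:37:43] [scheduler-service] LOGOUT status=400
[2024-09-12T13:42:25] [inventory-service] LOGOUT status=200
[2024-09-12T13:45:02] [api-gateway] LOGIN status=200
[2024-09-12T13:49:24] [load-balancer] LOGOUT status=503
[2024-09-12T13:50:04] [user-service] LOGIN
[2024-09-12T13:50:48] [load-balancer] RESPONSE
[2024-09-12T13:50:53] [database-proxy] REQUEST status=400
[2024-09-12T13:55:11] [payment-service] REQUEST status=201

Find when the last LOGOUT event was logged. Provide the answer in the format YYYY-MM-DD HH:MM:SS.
2024-09-12 13:49:24

To find the last event:

1. Filter for all LOGOUT events
2. Sort by timestamp
3. Select the last one
4. Timestamp: 2024-09-12 13:49:24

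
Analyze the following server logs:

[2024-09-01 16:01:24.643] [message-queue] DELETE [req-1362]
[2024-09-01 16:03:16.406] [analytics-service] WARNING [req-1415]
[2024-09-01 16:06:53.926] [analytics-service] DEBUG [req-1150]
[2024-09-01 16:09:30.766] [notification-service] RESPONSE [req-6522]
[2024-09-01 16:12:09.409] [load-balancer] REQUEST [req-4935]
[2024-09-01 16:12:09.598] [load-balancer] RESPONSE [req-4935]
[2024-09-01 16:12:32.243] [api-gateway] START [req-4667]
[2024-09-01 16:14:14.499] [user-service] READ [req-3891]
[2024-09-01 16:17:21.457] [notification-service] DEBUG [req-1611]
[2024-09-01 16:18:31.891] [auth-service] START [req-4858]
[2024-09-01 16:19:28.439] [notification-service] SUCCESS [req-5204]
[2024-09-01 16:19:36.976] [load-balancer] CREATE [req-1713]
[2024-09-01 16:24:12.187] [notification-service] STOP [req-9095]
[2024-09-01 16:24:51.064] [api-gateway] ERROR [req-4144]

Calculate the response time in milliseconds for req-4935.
189

To calculate latency:

1. Find REQUEST with id req-4935: 2024-09-01 16:12:09.409
2. Find RESPONSE with id req-4935: 2024-09-01 16:12:09.598
3. Latency: 2024-09-01 16:12:09.598 - 2024-09-01 16:12:09.409 = 189ms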